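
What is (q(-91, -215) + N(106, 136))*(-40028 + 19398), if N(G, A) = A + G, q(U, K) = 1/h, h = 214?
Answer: -534203535/107 ≈ -4.9926e+6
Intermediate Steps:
q(U, K) = 1/214
(q(-91, -215) + N(106, 136))*(-40028 + 19398) = (1/214 + (136 + 106))*(-40028 + 19398) = (1/214 + 242)*(-20630) = (51789/214)*(-20630) = -534203535/107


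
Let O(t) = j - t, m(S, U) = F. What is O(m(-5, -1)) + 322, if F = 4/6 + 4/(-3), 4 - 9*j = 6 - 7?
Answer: 2909/9 ≈ 323.22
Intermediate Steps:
j = 5/9 (j = 4/9 - (6 - 7)/9 = 4/9 - 1/9*(-1) = 4/9 + 1/9 = 5/9 ≈ 0.55556)
F = -2/3 (F = 4*(1/6) + 4*(-1/3) = 2/3 - 4/3 = -2/3 ≈ -0.66667)
m(S, U) = -2/3
O(t) = 5/9 - t
O(m(-5, -1)) + 322 = (5/9 - 1*(-2/3)) + 322 = (5/9 + 2/3) + 322 = 11/9 + 322 = 2909/9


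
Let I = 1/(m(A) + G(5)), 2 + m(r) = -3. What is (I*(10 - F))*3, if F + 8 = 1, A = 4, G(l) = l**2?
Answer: 51/20 ≈ 2.5500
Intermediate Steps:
m(r) = -5 (m(r) = -2 - 3 = -5)
F = -7 (F = -8 + 1 = -7)
I = 1/20 (I = 1/(-5 + 5**2) = 1/(-5 + 25) = 1/20 ≈ 0.050000)
(I*(10 - F))*3 = ((10 - 1*(-7))/20)*3 = ((10 + 7)/20)*3 = ((1/20)*17)*3 = (17/20)*3 = 51/20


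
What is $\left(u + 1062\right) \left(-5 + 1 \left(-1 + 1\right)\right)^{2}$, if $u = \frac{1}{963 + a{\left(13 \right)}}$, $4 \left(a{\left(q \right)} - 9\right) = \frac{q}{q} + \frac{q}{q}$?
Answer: $\frac{10327960}{389} \approx 26550.0$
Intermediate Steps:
$a{\left(q \right)} = \frac{19}{2}$ ($a{\left(q \right)} = 9 + \frac{\frac{q}{q} + \frac{q}{q}}{4} = 9 + \frac{1 + 1}{4} = 9 + \frac{1}{4} \cdot 2 = 9 + \frac{1}{2} = \frac{19}{2}$)
$u = \frac{2}{1945}$ ($u = \frac{1}{963 + \frac{19}{2}} = \frac{1}{\frac{1945}{2}} = \frac{2}{1945} \approx 0.0010283$)
$\left(u + 1062\right) \left(-5 + 1 \left(-1 + 1\right)\right)^{2} = \left(\frac{2}{1945} + 1062\right) \left(-5 + 1 \left(-1 + 1\right)\right)^{2} = \frac{2065592 \left(-5 + 1 \cdot 0\right)^{2}}{1945} = \frac{2065592 \left(-5 + 0\right)^{2}}{1945} = \frac{2065592 \left(-5\right)^{2}}{1945} = \frac{2065592}{1945} \cdot 25 = \frac{10327960}{389}$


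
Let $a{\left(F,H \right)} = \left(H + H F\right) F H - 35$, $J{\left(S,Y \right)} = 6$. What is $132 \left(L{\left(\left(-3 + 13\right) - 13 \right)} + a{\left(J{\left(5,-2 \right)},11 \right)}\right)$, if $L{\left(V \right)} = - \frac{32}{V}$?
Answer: $667612$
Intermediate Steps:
$a{\left(F,H \right)} = -35 + F H \left(H + F H\right)$ ($a{\left(F,H \right)} = \left(H + F H\right) F H - 35 = F \left(H + F H\right) H - 35 = F H \left(H + F H\right) - 35 = -35 + F H \left(H + F H\right)$)
$132 \left(L{\left(\left(-3 + 13\right) - 13 \right)} + a{\left(J{\left(5,-2 \right)},11 \right)}\right) = 132 \left(- \frac{32}{\left(-3 + 13\right) - 13} + \left(-35 + 6 \cdot 11^{2} + 6^{2} \cdot 11^{2}\right)\right) = 132 \left(- \frac{32}{10 - 13} + \left(-35 + 6 \cdot 121 + 36 \cdot 121\right)\right) = 132 \left(- \frac{32}{-3} + \left(-35 + 726 + 4356\right)\right) = 132 \left(\left(-32\right) \left(- \frac{1}{3}\right) + 5047\right) = 132 \left(\frac{32}{3} + 5047\right) = 132 \cdot \frac{15173}{3} = 667612$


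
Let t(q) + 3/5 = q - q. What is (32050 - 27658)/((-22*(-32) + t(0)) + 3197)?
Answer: 10980/9751 ≈ 1.1260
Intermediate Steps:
t(q) = -⅗ (t(q) = -⅗ + (q - q) = -⅗ + 0 = -⅗)
(32050 - 27658)/((-22*(-32) + t(0)) + 3197) = (32050 - 27658)/((-22*(-32) - ⅗) + 3197) = 4392/((704 - ⅗) + 3197) = 4392/(3517/5 + 3197) = 4392/(19502/5) = 4392*(5/19502) = 10980/9751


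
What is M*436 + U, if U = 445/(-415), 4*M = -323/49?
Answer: -2926542/4067 ≈ -719.58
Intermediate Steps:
M = -323/196 (M = (-323/49)/4 = (-323*1/49)/4 = (1/4)*(-323/49) = -323/196 ≈ -1.6480)
U = -89/83 (U = 445*(-1/415) = -89/83 ≈ -1.0723)
M*436 + U = -323/196*436 - 89/83 = -35207/49 - 89/83 = -2926542/4067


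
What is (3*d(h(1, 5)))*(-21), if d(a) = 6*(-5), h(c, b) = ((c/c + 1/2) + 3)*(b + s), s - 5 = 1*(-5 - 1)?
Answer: 1890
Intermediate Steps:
s = -1 (s = 5 + 1*(-5 - 1) = 5 + 1*(-6) = 5 - 6 = -1)
h(c, b) = -9/2 + 9*b/2 (h(c, b) = ((c/c + 1/2) + 3)*(b - 1) = ((1 + 1*(1/2)) + 3)*(-1 + b) = ((1 + 1/2) + 3)*(-1 + b) = (3/2 + 3)*(-1 + b) = 9*(-1 + b)/2 = -9/2 + 9*b/2)
d(a) = -30
(3*d(h(1, 5)))*(-21) = (3*(-30))*(-21) = -90*(-21) = 1890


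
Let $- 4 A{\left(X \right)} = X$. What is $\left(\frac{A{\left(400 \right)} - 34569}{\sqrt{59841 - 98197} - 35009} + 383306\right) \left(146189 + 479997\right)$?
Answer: $\frac{294186741208492110198}{1225668437} + \frac{43418484868 i \sqrt{9589}}{1225668437} \approx 2.4002 \cdot 10^{11} + 3468.9 i$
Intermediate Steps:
$A{\left(X \right)} = - \frac{X}{4}$
$\left(\frac{A{\left(400 \right)} - 34569}{\sqrt{59841 - 98197} - 35009} + 383306\right) \left(146189 + 479997\right) = \left(\frac{\left(- \frac{1}{4}\right) 400 - 34569}{\sqrt{59841 - 98197} - 35009} + 383306\right) \left(146189 + 479997\right) = \left(\frac{-100 - 34569}{\sqrt{-38356} - 35009} + 383306\right) 626186 = \left(- \frac{34669}{2 i \sqrt{9589} - 35009} + 383306\right) 626186 = \left(- \frac{34669}{-35009 + 2 i \sqrt{9589}} + 383306\right) 626186 = \left(383306 - \frac{34669}{-35009 + 2 i \sqrt{9589}}\right) 626186 = 240020850916 - \frac{21709242434}{-35009 + 2 i \sqrt{9589}}$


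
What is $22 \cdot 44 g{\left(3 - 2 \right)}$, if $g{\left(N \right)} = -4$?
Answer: $-3872$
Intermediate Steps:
$22 \cdot 44 g{\left(3 - 2 \right)} = 22 \cdot 44 \left(-4\right) = 968 \left(-4\right) = -3872$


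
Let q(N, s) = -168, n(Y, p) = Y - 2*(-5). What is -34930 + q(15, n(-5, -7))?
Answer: -35098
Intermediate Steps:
n(Y, p) = 10 + Y (n(Y, p) = Y + 10 = 10 + Y)
-34930 + q(15, n(-5, -7)) = -34930 - 168 = -35098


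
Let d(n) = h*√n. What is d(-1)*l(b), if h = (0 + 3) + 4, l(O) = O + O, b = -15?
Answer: -210*I ≈ -210.0*I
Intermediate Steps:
l(O) = 2*O
h = 7 (h = 3 + 4 = 7)
d(n) = 7*√n
d(-1)*l(b) = (7*√(-1))*(2*(-15)) = (7*I)*(-30) = -210*I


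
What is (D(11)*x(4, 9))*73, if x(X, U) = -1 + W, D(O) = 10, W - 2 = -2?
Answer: -730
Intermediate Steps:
W = 0 (W = 2 - 2 = 0)
x(X, U) = -1 (x(X, U) = -1 + 0 = -1)
(D(11)*x(4, 9))*73 = (10*(-1))*73 = -10*73 = -730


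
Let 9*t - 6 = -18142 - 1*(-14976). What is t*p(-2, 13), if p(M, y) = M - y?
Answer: 15800/3 ≈ 5266.7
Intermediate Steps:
t = -3160/9 (t = ⅔ + (-18142 - 1*(-14976))/9 = ⅔ + (-18142 + 14976)/9 = ⅔ + (⅑)*(-3166) = ⅔ - 3166/9 = -3160/9 ≈ -351.11)
t*p(-2, 13) = -3160*(-2 - 1*13)/9 = -3160*(-2 - 13)/9 = -3160/9*(-15) = 15800/3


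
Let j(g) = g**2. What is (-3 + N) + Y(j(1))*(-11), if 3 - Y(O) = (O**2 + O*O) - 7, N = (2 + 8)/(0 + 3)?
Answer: -263/3 ≈ -87.667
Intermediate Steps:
N = 10/3 ≈ 3.3333
Y(O) = 10 - 2*O**2 (Y(O) = 3 - ((O**2 + O*O) - 7) = 3 - ((O**2 + O**2) - 7) = 3 - (2*O**2 - 7) = 3 - (-7 + 2*O**2) = 3 + (7 - 2*O**2) = 10 - 2*O**2)
(-3 + N) + Y(j(1))*(-11) = (-3 + 10/3) + (10 - 2*(1**2)**2)*(-11) = 1/3 + (10 - 2*1**2)*(-11) = 1/3 + (10 - 2*1)*(-11) = 1/3 + (10 - 2)*(-11) = 1/3 + 8*(-11) = 1/3 - 88 = -263/3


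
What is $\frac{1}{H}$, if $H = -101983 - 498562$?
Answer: $- \frac{1}{600545} \approx -1.6652 \cdot 10^{-6}$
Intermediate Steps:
$H = -600545$
$\frac{1}{H} = \frac{1}{-600545} = - \frac{1}{600545}$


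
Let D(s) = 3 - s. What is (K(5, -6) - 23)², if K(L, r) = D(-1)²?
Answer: 49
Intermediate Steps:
K(L, r) = 16 (K(L, r) = (3 - 1*(-1))² = (3 + 1)² = 4² = 16)
(K(5, -6) - 23)² = (16 - 23)² = (-7)² = 49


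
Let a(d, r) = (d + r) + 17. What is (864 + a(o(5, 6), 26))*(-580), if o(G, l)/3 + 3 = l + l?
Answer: -541720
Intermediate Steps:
o(G, l) = -9 + 6*l (o(G, l) = -9 + 3*(l + l) = -9 + 3*(2*l) = -9 + 6*l)
a(d, r) = 17 + d + r
(864 + a(o(5, 6), 26))*(-580) = (864 + (17 + (-9 + 6*6) + 26))*(-580) = (864 + (17 + (-9 + 36) + 26))*(-580) = (864 + (17 + 27 + 26))*(-580) = (864 + 70)*(-580) = 934*(-580) = -541720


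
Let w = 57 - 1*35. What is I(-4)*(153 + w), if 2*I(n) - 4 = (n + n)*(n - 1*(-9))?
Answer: -3150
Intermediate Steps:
w = 22 (w = 57 - 35 = 22)
I(n) = 2 + n*(9 + n) (I(n) = 2 + ((n + n)*(n - 1*(-9)))/2 = 2 + ((2*n)*(n + 9))/2 = 2 + ((2*n)*(9 + n))/2 = 2 + (2*n*(9 + n))/2 = 2 + n*(9 + n))
I(-4)*(153 + w) = (2 + (-4)² + 9*(-4))*(153 + 22) = (2 + 16 - 36)*175 = -18*175 = -3150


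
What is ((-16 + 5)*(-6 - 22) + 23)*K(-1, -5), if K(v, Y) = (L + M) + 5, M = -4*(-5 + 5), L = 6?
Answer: 3641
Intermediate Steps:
M = 0 (M = -4*0 = 0)
K(v, Y) = 11 (K(v, Y) = (6 + 0) + 5 = 6 + 5 = 11)
((-16 + 5)*(-6 - 22) + 23)*K(-1, -5) = ((-16 + 5)*(-6 - 22) + 23)*11 = (-11*(-28) + 23)*11 = (308 + 23)*11 = 331*11 = 3641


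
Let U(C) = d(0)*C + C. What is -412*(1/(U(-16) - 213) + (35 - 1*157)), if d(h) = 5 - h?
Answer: 150796/3 ≈ 50265.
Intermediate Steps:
U(C) = 6*C (U(C) = (5 - 1*0)*C + C = (5 + 0)*C + C = 5*C + C = 6*C)
-412*(1/(U(-16) - 213) + (35 - 1*157)) = -412*(1/(6*(-16) - 213) + (35 - 1*157)) = -412*(1/(-96 - 213) + (35 - 157)) = -412*(1/(-309) - 122) = -412*(-1/309 - 122) = -412*(-37699/309) = 150796/3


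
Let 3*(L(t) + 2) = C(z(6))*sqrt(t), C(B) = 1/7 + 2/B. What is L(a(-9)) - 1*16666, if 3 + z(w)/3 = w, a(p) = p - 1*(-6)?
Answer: -16668 + 23*I*sqrt(3)/189 ≈ -16668.0 + 0.21078*I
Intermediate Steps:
a(p) = 6 + p (a(p) = p + 6 = 6 + p)
z(w) = -9 + 3*w
C(B) = 1/7 + 2/B (C(B) = 1*(1/7) + 2/B = 1/7 + 2/B)
L(t) = -2 + 23*sqrt(t)/189 (L(t) = -2 + (((14 + (-9 + 3*6))/(7*(-9 + 3*6)))*sqrt(t))/3 = -2 + (((14 + (-9 + 18))/(7*(-9 + 18)))*sqrt(t))/3 = -2 + (((1/7)*(14 + 9)/9)*sqrt(t))/3 = -2 + (((1/7)*(1/9)*23)*sqrt(t))/3 = -2 + (23*sqrt(t)/63)/3 = -2 + 23*sqrt(t)/189)
L(a(-9)) - 1*16666 = (-2 + 23*sqrt(6 - 9)/189) - 1*16666 = (-2 + 23*sqrt(-3)/189) - 16666 = (-2 + 23*(I*sqrt(3))/189) - 16666 = (-2 + 23*I*sqrt(3)/189) - 16666 = -16668 + 23*I*sqrt(3)/189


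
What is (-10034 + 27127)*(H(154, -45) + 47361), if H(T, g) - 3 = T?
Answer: 812225174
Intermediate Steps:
H(T, g) = 3 + T
(-10034 + 27127)*(H(154, -45) + 47361) = (-10034 + 27127)*((3 + 154) + 47361) = 17093*(157 + 47361) = 17093*47518 = 812225174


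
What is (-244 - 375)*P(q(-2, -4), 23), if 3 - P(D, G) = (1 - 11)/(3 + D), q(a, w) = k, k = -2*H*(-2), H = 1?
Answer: -19189/7 ≈ -2741.3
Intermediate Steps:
k = 4 (k = -2*1*(-2) = -2*(-2) = 4)
q(a, w) = 4
P(D, G) = 3 + 10/(3 + D) (P(D, G) = 3 - (1 - 11)/(3 + D) = 3 - (-10)/(3 + D) = 3 + 10/(3 + D))
(-244 - 375)*P(q(-2, -4), 23) = (-244 - 375)*((19 + 3*4)/(3 + 4)) = -619*(19 + 12)/7 = -619*31/7 = -19189/7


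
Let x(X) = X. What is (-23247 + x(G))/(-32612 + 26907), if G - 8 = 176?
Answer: 23063/5705 ≈ 4.0426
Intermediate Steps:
G = 184 (G = 8 + 176 = 184)
(-23247 + x(G))/(-32612 + 26907) = (-23247 + 184)/(-32612 + 26907) = -23063/(-5705) = -23063*(-1/5705) = 23063/5705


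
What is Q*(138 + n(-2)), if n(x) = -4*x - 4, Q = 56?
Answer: 7952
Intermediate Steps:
n(x) = -4 - 4*x
Q*(138 + n(-2)) = 56*(138 + (-4 - 4*(-2))) = 56*(138 + (-4 + 8)) = 56*(138 + 4) = 56*142 = 7952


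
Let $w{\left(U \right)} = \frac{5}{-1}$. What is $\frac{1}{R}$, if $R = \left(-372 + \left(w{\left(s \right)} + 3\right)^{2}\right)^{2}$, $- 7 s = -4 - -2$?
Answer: $\frac{1}{135424} \approx 7.3842 \cdot 10^{-6}$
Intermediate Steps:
$s = \frac{2}{7}$ ($s = - \frac{-4 - -2}{7} = - \frac{-4 + 2}{7} = \left(- \frac{1}{7}\right) \left(-2\right) = \frac{2}{7} \approx 0.28571$)
$w{\left(U \right)} = -5$ ($w{\left(U \right)} = 5 \left(-1\right) = -5$)
$R = 135424$ ($R = \left(-372 + \left(-5 + 3\right)^{2}\right)^{2} = \left(-372 + \left(-2\right)^{2}\right)^{2} = \left(-372 + 4\right)^{2} = \left(-368\right)^{2} = 135424$)
$\frac{1}{R} = \frac{1}{135424}$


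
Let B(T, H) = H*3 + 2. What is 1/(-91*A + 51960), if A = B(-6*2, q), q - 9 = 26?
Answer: 1/42223 ≈ 2.3684e-5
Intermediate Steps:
q = 35 (q = 9 + 26 = 35)
B(T, H) = 2 + 3*H (B(T, H) = 3*H + 2 = 2 + 3*H)
A = 107 (A = 2 + 3*35 = 2 + 105 = 107)
1/(-91*A + 51960) = 1/(-91*107 + 51960) = 1/(-9737 + 51960) = 1/42223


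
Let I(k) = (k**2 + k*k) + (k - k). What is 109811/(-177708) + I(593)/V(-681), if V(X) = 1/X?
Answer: -85112524859915/177708 ≈ -4.7895e+8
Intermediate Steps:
I(k) = 2*k**2 (I(k) = (k**2 + k**2) + 0 = 2*k**2 + 0 = 2*k**2)
109811/(-177708) + I(593)/V(-681) = 109811/(-177708) + (2*593**2)/(1/(-681)) = 109811*(-1/177708) + (2*351649)/(-1/681) = -109811/177708 + 703298*(-681) = -109811/177708 - 478945938 = -85112524859915/177708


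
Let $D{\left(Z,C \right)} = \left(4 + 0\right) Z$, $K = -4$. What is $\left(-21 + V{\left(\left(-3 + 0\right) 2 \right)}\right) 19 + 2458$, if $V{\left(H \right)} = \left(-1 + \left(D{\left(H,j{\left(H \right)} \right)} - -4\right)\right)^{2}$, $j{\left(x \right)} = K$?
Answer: $10438$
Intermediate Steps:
$j{\left(x \right)} = -4$
$D{\left(Z,C \right)} = 4 Z$
$V{\left(H \right)} = \left(3 + 4 H\right)^{2}$ ($V{\left(H \right)} = \left(-1 + \left(4 H - -4\right)\right)^{2} = \left(-1 + \left(4 H + 4\right)\right)^{2} = \left(-1 + \left(4 + 4 H\right)\right)^{2} = \left(3 + 4 H\right)^{2}$)
$\left(-21 + V{\left(\left(-3 + 0\right) 2 \right)}\right) 19 + 2458 = \left(-21 + \left(3 + 4 \left(-3 + 0\right) 2\right)^{2}\right) 19 + 2458 = \left(-21 + \left(3 + 4 \left(\left(-3\right) 2\right)\right)^{2}\right) 19 + 2458 = \left(-21 + \left(3 + 4 \left(-6\right)\right)^{2}\right) 19 + 2458 = \left(-21 + \left(3 - 24\right)^{2}\right) 19 + 2458 = \left(-21 + \left(-21\right)^{2}\right) 19 + 2458 = \left(-21 + 441\right) 19 + 2458 = 420 \cdot 19 + 2458 = 7980 + 2458 = 10438$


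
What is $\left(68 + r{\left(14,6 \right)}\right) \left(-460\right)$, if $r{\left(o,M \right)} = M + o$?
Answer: $-40480$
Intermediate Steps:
$\left(68 + r{\left(14,6 \right)}\right) \left(-460\right) = \left(68 + \left(6 + 14\right)\right) \left(-460\right) = \left(68 + 20\right) \left(-460\right) = 88 \left(-460\right) = -40480$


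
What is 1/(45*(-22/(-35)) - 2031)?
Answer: -7/14019 ≈ -0.00049932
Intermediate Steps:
1/(45*(-22/(-35)) - 2031) = 1/(45*(-22*(-1/35)) - 2031) = 1/(45*(22/35) - 2031) = 1/(198/7 - 2031) = 1/(-14019/7) = -7/14019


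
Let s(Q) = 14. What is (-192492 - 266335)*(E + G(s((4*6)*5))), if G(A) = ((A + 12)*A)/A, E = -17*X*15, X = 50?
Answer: 5838114748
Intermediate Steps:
E = -12750 (E = -17*50*15 = -850*15 = -12750)
G(A) = 12 + A (G(A) = ((12 + A)*A)/A = (A*(12 + A))/A = 12 + A)
(-192492 - 266335)*(E + G(s((4*6)*5))) = (-192492 - 266335)*(-12750 + (12 + 14)) = -458827*(-12750 + 26) = -458827*(-12724) = 5838114748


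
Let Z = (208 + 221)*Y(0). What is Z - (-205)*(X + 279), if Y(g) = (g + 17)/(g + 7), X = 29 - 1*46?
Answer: 383263/7 ≈ 54752.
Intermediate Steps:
X = -17 (X = 29 - 46 = -17)
Y(g) = (17 + g)/(7 + g)
Z = 7293/7 (Z = (208 + 221)*((17 + 0)/(7 + 0)) = 429*(17/7) = 7293/7 ≈ 1041.9)
Z - (-205)*(X + 279) = 7293/7 - (-205)*(-17 + 279) = 7293/7 - (-205)*262 = 7293/7 - 1*(-53710) = 7293/7 + 53710 = 383263/7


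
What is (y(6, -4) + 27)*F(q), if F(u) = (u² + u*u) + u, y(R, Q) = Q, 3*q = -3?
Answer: 23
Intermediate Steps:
q = -1 (q = (⅓)*(-3) = -1)
F(u) = u + 2*u² (F(u) = (u² + u²) + u = 2*u² + u = u + 2*u²)
(y(6, -4) + 27)*F(q) = (-4 + 27)*(-(1 + 2*(-1))) = 23*(-(1 - 2)) = 23*(-1*(-1)) = 23*1 = 23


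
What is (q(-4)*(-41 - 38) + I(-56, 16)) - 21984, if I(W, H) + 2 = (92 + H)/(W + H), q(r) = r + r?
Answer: -213567/10 ≈ -21357.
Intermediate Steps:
q(r) = 2*r
I(W, H) = -2 + (92 + H)/(H + W) (I(W, H) = -2 + (92 + H)/(W + H) = -2 + (92 + H)/(H + W))
(q(-4)*(-41 - 38) + I(-56, 16)) - 21984 = ((2*(-4))*(-41 - 38) + (92 - 1*16 - 2*(-56))/(16 - 56)) - 21984 = (-8*(-79) + (92 - 16 + 112)/(-40)) - 21984 = (632 - 1/40*188) - 21984 = (632 - 47/10) - 21984 = 6273/10 - 21984 = -213567/10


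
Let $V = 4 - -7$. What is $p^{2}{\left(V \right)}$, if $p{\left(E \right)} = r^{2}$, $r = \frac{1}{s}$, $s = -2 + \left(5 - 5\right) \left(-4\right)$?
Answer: $\frac{1}{16} \approx 0.0625$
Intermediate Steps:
$s = -2$ ($s = -2 + 0 \left(-4\right) = -2 + 0 = -2$)
$r = - \frac{1}{2}$ ($r = \frac{1}{-2} = - \frac{1}{2} \approx -0.5$)
$V = 11$ ($V = 4 + 7 = 11$)
$p{\left(E \right)} = \frac{1}{4}$ ($p{\left(E \right)} = \left(- \frac{1}{2}\right)^{2} = \frac{1}{4}$)
$p^{2}{\left(V \right)} = \left(\frac{1}{4}\right)^{2} = \frac{1}{16}$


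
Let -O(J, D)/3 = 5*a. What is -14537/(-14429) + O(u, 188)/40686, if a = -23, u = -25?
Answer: 198810129/195686098 ≈ 1.0160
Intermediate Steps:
O(J, D) = 345 (O(J, D) = -15*(-23) = -3*(-115) = 345)
-14537/(-14429) + O(u, 188)/40686 = -14537/(-14429) + 345/40686 = -14537*(-1/14429) + 345*(1/40686) = 14537/14429 + 115/13562 = 198810129/195686098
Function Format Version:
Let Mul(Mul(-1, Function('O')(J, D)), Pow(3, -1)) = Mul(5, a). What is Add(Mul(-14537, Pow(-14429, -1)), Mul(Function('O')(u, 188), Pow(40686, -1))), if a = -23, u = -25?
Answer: Rational(198810129, 195686098) ≈ 1.0160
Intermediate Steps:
Function('O')(J, D) = 345 (Function('O')(J, D) = Mul(-3, Mul(5, -23)) = Mul(-3, -115) = 345)
Add(Mul(-14537, Pow(-14429, -1)), Mul(Function('O')(u, 188), Pow(40686, -1))) = Add(Mul(-14537, Pow(-14429, -1)), Mul(345, Pow(40686, -1))) = Add(Mul(-14537, Rational(-1, 14429)), Mul(345, Rational(1, 40686))) = Add(Rational(14537, 14429), Rational(115, 13562)) = Rational(198810129, 195686098)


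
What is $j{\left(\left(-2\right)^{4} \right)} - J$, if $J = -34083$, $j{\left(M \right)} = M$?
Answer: $34099$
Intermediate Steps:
$j{\left(\left(-2\right)^{4} \right)} - J = \left(-2\right)^{4} - -34083 = 16 + 34083 = 34099$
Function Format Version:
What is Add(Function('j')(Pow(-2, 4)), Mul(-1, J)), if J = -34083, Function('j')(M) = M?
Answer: 34099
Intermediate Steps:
Add(Function('j')(Pow(-2, 4)), Mul(-1, J)) = Add(Pow(-2, 4), Mul(-1, -34083)) = Add(16, 34083) = 34099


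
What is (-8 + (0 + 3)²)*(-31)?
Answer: -31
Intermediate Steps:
(-8 + (0 + 3)²)*(-31) = (-8 + 3²)*(-31) = (-8 + 9)*(-31) = 1*(-31) = -31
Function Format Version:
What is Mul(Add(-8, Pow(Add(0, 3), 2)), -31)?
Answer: -31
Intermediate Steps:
Mul(Add(-8, Pow(Add(0, 3), 2)), -31) = Mul(Add(-8, Pow(3, 2)), -31) = Mul(Add(-8, 9), -31) = Mul(1, -31) = -31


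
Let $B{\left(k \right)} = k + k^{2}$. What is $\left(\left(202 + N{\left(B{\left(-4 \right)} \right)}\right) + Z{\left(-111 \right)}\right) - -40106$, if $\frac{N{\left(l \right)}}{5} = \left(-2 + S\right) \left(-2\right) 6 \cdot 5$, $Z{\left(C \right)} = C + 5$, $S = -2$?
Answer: $41402$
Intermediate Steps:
$Z{\left(C \right)} = 5 + C$
$N{\left(l \right)} = 1200$ ($N{\left(l \right)} = 5 \left(-2 - 2\right) \left(-2\right) 6 \cdot 5 = 5 \left(- 4 \left(\left(-12\right) 5\right)\right) = 5 \left(\left(-4\right) \left(-60\right)\right) = 5 \cdot 240 = 1200$)
$\left(\left(202 + N{\left(B{\left(-4 \right)} \right)}\right) + Z{\left(-111 \right)}\right) - -40106 = \left(\left(202 + 1200\right) + \left(5 - 111\right)\right) - -40106 = \left(1402 - 106\right) + 40106 = 1296 + 40106 = 41402$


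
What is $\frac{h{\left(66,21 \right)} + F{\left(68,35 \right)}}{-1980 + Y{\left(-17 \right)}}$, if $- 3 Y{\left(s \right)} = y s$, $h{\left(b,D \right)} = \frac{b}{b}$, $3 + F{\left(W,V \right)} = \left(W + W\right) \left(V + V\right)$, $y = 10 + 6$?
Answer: $- \frac{14277}{2834} \approx -5.0378$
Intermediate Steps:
$y = 16$
$F{\left(W,V \right)} = -3 + 4 V W$ ($F{\left(W,V \right)} = -3 + \left(W + W\right) \left(V + V\right) = -3 + 2 W 2 V = -3 + 4 V W$)
$h{\left(b,D \right)} = 1$
$Y{\left(s \right)} = - \frac{16 s}{3}$
$\frac{h{\left(66,21 \right)} + F{\left(68,35 \right)}}{-1980 + Y{\left(-17 \right)}} = \frac{1 - \left(3 - 9520\right)}{-1980 - - \frac{272}{3}} = \frac{1 + \left(-3 + 9520\right)}{-1980 + \frac{272}{3}} = \frac{1 + 9517}{- \frac{5668}{3}} = 9518 \left(- \frac{3}{5668}\right) = - \frac{14277}{2834}$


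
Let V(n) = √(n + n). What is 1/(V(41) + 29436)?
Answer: 14718/433239007 - √82/866478014 ≈ 3.3962e-5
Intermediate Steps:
V(n) = √2*√n (V(n) = √(2*n) = √2*√n)
1/(V(41) + 29436) = 1/(√2*√41 + 29436) = 1/(√82 + 29436) = 1/(29436 + √82)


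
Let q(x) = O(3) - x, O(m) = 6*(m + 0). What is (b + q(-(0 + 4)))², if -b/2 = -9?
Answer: 1600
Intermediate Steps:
O(m) = 6*m
b = 18 (b = -2*(-9) = 18)
q(x) = 18 - x (q(x) = 6*3 - x = 18 - x)
(b + q(-(0 + 4)))² = (18 + (18 - (-1)*(0 + 4)))² = (18 + (18 - (-1)*4))² = (18 + (18 - 1*(-4)))² = (18 + (18 + 4))² = (18 + 22)² = 40² = 1600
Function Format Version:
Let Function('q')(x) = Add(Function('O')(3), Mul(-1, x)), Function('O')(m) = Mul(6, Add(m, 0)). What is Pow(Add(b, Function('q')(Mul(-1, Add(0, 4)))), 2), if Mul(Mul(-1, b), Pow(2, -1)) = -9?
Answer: 1600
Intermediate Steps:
Function('O')(m) = Mul(6, m)
b = 18 (b = Mul(-2, -9) = 18)
Function('q')(x) = Add(18, Mul(-1, x)) (Function('q')(x) = Add(Mul(6, 3), Mul(-1, x)) = Add(18, Mul(-1, x)))
Pow(Add(b, Function('q')(Mul(-1, Add(0, 4)))), 2) = Pow(Add(18, Add(18, Mul(-1, Mul(-1, Add(0, 4))))), 2) = Pow(Add(18, Add(18, Mul(-1, Mul(-1, 4)))), 2) = Pow(Add(18, Add(18, Mul(-1, -4))), 2) = Pow(Add(18, Add(18, 4)), 2) = Pow(Add(18, 22), 2) = Pow(40, 2) = 1600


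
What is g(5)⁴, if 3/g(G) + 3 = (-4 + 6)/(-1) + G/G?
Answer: 81/256 ≈ 0.31641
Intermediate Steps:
g(G) = -¾ (g(G) = 3/(-3 + ((-4 + 6)/(-1) + G/G)) = 3/(-3 + (2*(-1) + 1)) = 3/(-3 + (-2 + 1)) = 3/(-3 - 1) = 3/(-4) = 3*(-¼) = -¾)
g(5)⁴ = (-¾)⁴ = 81/256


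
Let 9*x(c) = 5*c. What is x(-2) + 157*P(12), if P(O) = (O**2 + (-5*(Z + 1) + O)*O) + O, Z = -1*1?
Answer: 423890/9 ≈ 47099.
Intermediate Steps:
Z = -1
x(c) = 5*c/9 (x(c) = (5*c)/9 = 5*c/9)
P(O) = O + 2*O**2 (P(O) = (O**2 + (-5*(-1 + 1) + O)*O) + O = (O**2 + (-5*0 + O)*O) + O = (O**2 + (0 + O)*O) + O = (O**2 + O*O) + O = (O**2 + O**2) + O = 2*O**2 + O = O + 2*O**2)
x(-2) + 157*P(12) = (5/9)*(-2) + 157*(12*(1 + 2*12)) = -10/9 + 157*(12*(1 + 24)) = -10/9 + 157*(12*25) = -10/9 + 157*300 = -10/9 + 47100 = 423890/9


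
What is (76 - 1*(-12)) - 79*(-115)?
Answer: 9173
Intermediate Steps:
(76 - 1*(-12)) - 79*(-115) = (76 + 12) + 9085 = 88 + 9085 = 9173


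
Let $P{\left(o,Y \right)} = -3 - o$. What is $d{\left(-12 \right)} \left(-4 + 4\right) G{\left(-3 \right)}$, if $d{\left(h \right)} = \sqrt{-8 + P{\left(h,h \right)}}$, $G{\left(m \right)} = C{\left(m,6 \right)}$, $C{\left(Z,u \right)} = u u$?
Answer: $0$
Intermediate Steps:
$C{\left(Z,u \right)} = u^{2}$
$G{\left(m \right)} = 36$ ($G{\left(m \right)} = 6^{2} = 36$)
$d{\left(h \right)} = \sqrt{-11 - h}$ ($d{\left(h \right)} = \sqrt{-8 - \left(3 + h\right)} = \sqrt{-11 - h}$)
$d{\left(-12 \right)} \left(-4 + 4\right) G{\left(-3 \right)} = \sqrt{-11 - -12} \left(-4 + 4\right) 36 = \sqrt{-11 + 12} \cdot 0 \cdot 36 = \sqrt{1} \cdot 0 = 1 \cdot 0 = 0$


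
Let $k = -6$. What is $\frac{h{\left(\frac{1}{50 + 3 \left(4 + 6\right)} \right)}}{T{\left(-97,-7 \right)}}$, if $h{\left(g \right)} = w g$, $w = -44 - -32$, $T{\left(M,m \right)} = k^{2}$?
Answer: $- \frac{1}{240} \approx -0.0041667$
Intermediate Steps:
$T{\left(M,m \right)} = 36$ ($T{\left(M,m \right)} = \left(-6\right)^{2} = 36$)
$w = -12$ ($w = -44 + 32 = -12$)
$h{\left(g \right)} = - 12 g$
$\frac{h{\left(\frac{1}{50 + 3 \left(4 + 6\right)} \right)}}{T{\left(-97,-7 \right)}} = \frac{\left(-12\right) \frac{1}{50 + 3 \left(4 + 6\right)}}{36} = - \frac{12}{50 + 3 \cdot 10} \cdot \frac{1}{36} = - \frac{12}{50 + 30} \cdot \frac{1}{36} = - \frac{12}{80} \cdot \frac{1}{36} = \left(-12\right) \frac{1}{80} \cdot \frac{1}{36} = \left(- \frac{3}{20}\right) \frac{1}{36} = - \frac{1}{240}$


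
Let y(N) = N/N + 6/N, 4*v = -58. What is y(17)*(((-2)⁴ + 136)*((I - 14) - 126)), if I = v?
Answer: -540132/17 ≈ -31772.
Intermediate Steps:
v = -29/2 (v = (¼)*(-58) = -29/2 ≈ -14.500)
I = -29/2 ≈ -14.500
y(N) = 1 + 6/N
y(17)*(((-2)⁴ + 136)*((I - 14) - 126)) = ((6 + 17)/17)*(((-2)⁴ + 136)*((-29/2 - 14) - 126)) = ((1/17)*23)*((16 + 136)*(-57/2 - 126)) = 23*(152*(-309/2))/17 = (23/17)*(-23484) = -540132/17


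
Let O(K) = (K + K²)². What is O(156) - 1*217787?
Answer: 599640277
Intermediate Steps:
O(156) - 1*217787 = 156²*(1 + 156)² - 1*217787 = 24336*157² - 217787 = 24336*24649 - 217787 = 599858064 - 217787 = 599640277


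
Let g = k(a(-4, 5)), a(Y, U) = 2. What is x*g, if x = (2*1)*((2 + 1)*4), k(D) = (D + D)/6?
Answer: 16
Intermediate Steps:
k(D) = D/3 (k(D) = (2*D)*(⅙) = D/3)
x = 24 (x = 2*(3*4) = 2*12 = 24)
g = ⅔ (g = (⅓)*2 = ⅔ ≈ 0.66667)
x*g = 24*(⅔) = 16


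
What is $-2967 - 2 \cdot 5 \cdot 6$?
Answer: $-3027$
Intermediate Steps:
$-2967 - 2 \cdot 5 \cdot 6 = -2967 - 10 \cdot 6 = -2967 - 60 = -3027$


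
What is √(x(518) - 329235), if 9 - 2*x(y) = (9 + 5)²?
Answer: I*√1317314/2 ≈ 573.87*I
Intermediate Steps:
x(y) = -187/2 (x(y) = 9/2 - (9 + 5)²/2 = 9/2 - ½*14² = 9/2 - ½*196 = 9/2 - 98 = -187/2)
√(x(518) - 329235) = √(-187/2 - 329235) = √(-658657/2) = I*√1317314/2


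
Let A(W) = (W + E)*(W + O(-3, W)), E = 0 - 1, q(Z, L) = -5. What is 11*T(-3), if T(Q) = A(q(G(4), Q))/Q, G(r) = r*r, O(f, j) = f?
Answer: -176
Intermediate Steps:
G(r) = r²
E = -1
A(W) = (-1 + W)*(-3 + W) (A(W) = (W - 1)*(W - 3) = (-1 + W)*(-3 + W))
T(Q) = 48/Q (T(Q) = (3 + (-5)² - 4*(-5))/Q = (3 + 25 + 20)/Q = 48/Q)
11*T(-3) = 11*(48/(-3)) = 11*(48*(-⅓)) = 11*(-16) = -176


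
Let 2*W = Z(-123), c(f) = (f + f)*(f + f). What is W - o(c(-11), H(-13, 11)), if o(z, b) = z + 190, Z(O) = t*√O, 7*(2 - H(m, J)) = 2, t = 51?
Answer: -674 + 51*I*√123/2 ≈ -674.0 + 282.81*I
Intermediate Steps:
H(m, J) = 12/7 (H(m, J) = 2 - ⅐*2 = 2 - 2/7 = 12/7)
c(f) = 4*f² (c(f) = (2*f)*(2*f) = 4*f²)
Z(O) = 51*√O
o(z, b) = 190 + z
W = 51*I*√123/2 (W = (51*√(-123))/2 = (51*(I*√123))/2 = (51*I*√123)/2 = 51*I*√123/2 ≈ 282.81*I)
W - o(c(-11), H(-13, 11)) = 51*I*√123/2 - (190 + 4*(-11)²) = 51*I*√123/2 - (190 + 4*121) = 51*I*√123/2 - (190 + 484) = 51*I*√123/2 - 1*674 = 51*I*√123/2 - 674 = -674 + 51*I*√123/2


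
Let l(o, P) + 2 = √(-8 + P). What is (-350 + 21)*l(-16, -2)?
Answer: 658 - 329*I*√10 ≈ 658.0 - 1040.4*I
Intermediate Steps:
l(o, P) = -2 + √(-8 + P)
(-350 + 21)*l(-16, -2) = (-350 + 21)*(-2 + √(-8 - 2)) = -329*(-2 + √(-10)) = -329*(-2 + I*√10) = 658 - 329*I*√10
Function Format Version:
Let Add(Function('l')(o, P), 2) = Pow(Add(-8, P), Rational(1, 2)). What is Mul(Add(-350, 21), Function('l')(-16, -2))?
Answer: Add(658, Mul(-329, I, Pow(10, Rational(1, 2)))) ≈ Add(658.00, Mul(-1040.4, I))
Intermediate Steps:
Function('l')(o, P) = Add(-2, Pow(Add(-8, P), Rational(1, 2)))
Mul(Add(-350, 21), Function('l')(-16, -2)) = Mul(Add(-350, 21), Add(-2, Pow(Add(-8, -2), Rational(1, 2)))) = Mul(-329, Add(-2, Pow(-10, Rational(1, 2)))) = Mul(-329, Add(-2, Mul(I, Pow(10, Rational(1, 2))))) = Add(658, Mul(-329, I, Pow(10, Rational(1, 2))))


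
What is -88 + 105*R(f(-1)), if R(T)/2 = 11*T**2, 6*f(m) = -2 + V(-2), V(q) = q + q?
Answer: 2222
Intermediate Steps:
V(q) = 2*q
f(m) = -1 (f(m) = (-2 + 2*(-2))/6 = (-2 - 4)/6 = (1/6)*(-6) = -1)
R(T) = 22*T**2 (R(T) = 2*(11*T**2) = 22*T**2)
-88 + 105*R(f(-1)) = -88 + 105*(22*(-1)**2) = -88 + 105*(22*1) = -88 + 105*22 = -88 + 2310 = 2222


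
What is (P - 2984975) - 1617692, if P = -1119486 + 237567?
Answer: -5484586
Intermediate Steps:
P = -881919
(P - 2984975) - 1617692 = (-881919 - 2984975) - 1617692 = -3866894 - 1617692 = -5484586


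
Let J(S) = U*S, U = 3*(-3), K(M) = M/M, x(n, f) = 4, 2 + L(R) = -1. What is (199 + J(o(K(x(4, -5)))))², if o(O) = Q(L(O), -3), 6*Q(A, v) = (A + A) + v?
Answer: 180625/4 ≈ 45156.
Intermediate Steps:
L(R) = -3 (L(R) = -2 - 1 = -3)
K(M) = 1
U = -9
Q(A, v) = A/3 + v/6 (Q(A, v) = ((A + A) + v)/6 = (2*A + v)/6 = (v + 2*A)/6 = A/3 + v/6)
o(O) = -3/2 (o(O) = (⅓)*(-3) + (⅙)*(-3) = -1 - ½ = -3/2)
J(S) = -9*S
(199 + J(o(K(x(4, -5)))))² = (199 - 9*(-3/2))² = (199 + 27/2)² = (425/2)² = 180625/4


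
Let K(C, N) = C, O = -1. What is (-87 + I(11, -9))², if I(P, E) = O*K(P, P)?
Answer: 9604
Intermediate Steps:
I(P, E) = -P
(-87 + I(11, -9))² = (-87 - 1*11)² = (-87 - 11)² = (-98)² = 9604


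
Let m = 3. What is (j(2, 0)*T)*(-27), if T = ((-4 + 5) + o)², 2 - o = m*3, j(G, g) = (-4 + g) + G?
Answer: 1944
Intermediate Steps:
j(G, g) = -4 + G + g
o = -7 (o = 2 - 3*3 = 2 - 1*9 = 2 - 9 = -7)
T = 36 (T = ((-4 + 5) - 7)² = (1 - 7)² = (-6)² = 36)
(j(2, 0)*T)*(-27) = ((-4 + 2 + 0)*36)*(-27) = -2*36*(-27) = -72*(-27) = 1944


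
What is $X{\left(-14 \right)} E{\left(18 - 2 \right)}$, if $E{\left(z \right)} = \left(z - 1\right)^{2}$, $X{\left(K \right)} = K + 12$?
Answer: $-450$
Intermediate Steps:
$X{\left(K \right)} = 12 + K$
$E{\left(z \right)} = \left(-1 + z\right)^{2}$
$X{\left(-14 \right)} E{\left(18 - 2 \right)} = \left(12 - 14\right) \left(-1 + \left(18 - 2\right)\right)^{2} = - 2 \left(-1 + \left(18 - 2\right)\right)^{2} = - 2 \left(-1 + 16\right)^{2} = - 2 \cdot 15^{2} = \left(-2\right) 225 = -450$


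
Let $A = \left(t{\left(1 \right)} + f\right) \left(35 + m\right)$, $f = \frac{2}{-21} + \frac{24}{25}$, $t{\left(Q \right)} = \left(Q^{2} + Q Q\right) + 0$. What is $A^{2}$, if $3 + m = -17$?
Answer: $\frac{2262016}{1225} \approx 1846.5$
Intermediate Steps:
$m = -20$ ($m = -3 - 17 = -20$)
$t{\left(Q \right)} = 2 Q^{2}$ ($t{\left(Q \right)} = \left(Q^{2} + Q^{2}\right) + 0 = 2 Q^{2} + 0 = 2 Q^{2}$)
$f = \frac{454}{525}$ ($f = 2 \left(- \frac{1}{21}\right) + 24 \cdot \frac{1}{25} = - \frac{2}{21} + \frac{24}{25} = \frac{454}{525} \approx 0.86476$)
$A = \frac{1504}{35}$ ($A = \left(2 \cdot 1^{2} + \frac{454}{525}\right) \left(35 - 20\right) = \left(2 \cdot 1 + \frac{454}{525}\right) 15 = \left(2 + \frac{454}{525}\right) 15 = \frac{1504}{525} \cdot 15 = \frac{1504}{35} \approx 42.971$)
$A^{2} = \left(\frac{1504}{35}\right)^{2} = \frac{2262016}{1225}$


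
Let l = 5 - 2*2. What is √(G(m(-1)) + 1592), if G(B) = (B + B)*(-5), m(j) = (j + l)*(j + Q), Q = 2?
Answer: 2*√398 ≈ 39.900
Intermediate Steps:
l = 1 (l = 5 - 4 = 1)
m(j) = (1 + j)*(2 + j) (m(j) = (j + 1)*(j + 2) = (1 + j)*(2 + j))
G(B) = -10*B (G(B) = (2*B)*(-5) = -10*B)
√(G(m(-1)) + 1592) = √(-10*(2 + (-1)² + 3*(-1)) + 1592) = √(-10*(2 + 1 - 3) + 1592) = √(-10*0 + 1592) = √(0 + 1592) = √1592 = 2*√398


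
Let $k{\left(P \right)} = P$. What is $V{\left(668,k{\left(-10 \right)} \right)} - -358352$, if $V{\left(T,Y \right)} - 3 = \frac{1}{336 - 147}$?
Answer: $\frac{67729096}{189} \approx 3.5836 \cdot 10^{5}$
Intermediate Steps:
$V{\left(T,Y \right)} = \frac{568}{189}$ ($V{\left(T,Y \right)} = 3 + \frac{1}{336 - 147} = 3 + \frac{1}{189} = \frac{568}{189}$)
$V{\left(668,k{\left(-10 \right)} \right)} - -358352 = \frac{568}{189} - -358352 = \frac{568}{189} + 358352 = \frac{67729096}{189}$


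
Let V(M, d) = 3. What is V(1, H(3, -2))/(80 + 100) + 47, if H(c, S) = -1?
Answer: 2821/60 ≈ 47.017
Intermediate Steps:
V(1, H(3, -2))/(80 + 100) + 47 = 3/(80 + 100) + 47 = 3/180 + 47 = (1/180)*3 + 47 = 1/60 + 47 = 2821/60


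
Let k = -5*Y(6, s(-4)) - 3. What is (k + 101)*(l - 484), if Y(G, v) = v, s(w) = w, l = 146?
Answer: -39884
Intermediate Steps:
k = 17 (k = -5*(-4) - 3 = 20 - 3 = 17)
(k + 101)*(l - 484) = (17 + 101)*(146 - 484) = 118*(-338) = -39884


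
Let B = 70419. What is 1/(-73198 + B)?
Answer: -1/2779 ≈ -0.00035984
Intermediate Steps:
1/(-73198 + B) = 1/(-73198 + 70419) = 1/(-2779) = -1/2779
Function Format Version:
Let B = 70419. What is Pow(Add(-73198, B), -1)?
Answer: Rational(-1, 2779) ≈ -0.00035984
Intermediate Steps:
Pow(Add(-73198, B), -1) = Pow(Add(-73198, 70419), -1) = Pow(-2779, -1) = Rational(-1, 2779)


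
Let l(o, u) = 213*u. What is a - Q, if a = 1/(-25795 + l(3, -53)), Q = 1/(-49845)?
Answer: -12761/1848451980 ≈ -6.9036e-6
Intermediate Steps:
Q = -1/49845 ≈ -2.0062e-5
a = -1/37084 (a = 1/(-25795 + 213*(-53)) = 1/(-25795 - 11289) = 1/(-37084) = -1/37084 ≈ -2.6966e-5)
a - Q = -1/37084 - 1*(-1/49845) = -1/37084 + 1/49845 = -12761/1848451980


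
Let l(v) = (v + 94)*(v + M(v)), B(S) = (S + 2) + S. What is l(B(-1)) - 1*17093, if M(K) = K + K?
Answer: -17093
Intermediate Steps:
M(K) = 2*K
B(S) = 2 + 2*S (B(S) = (2 + S) + S = 2 + 2*S)
l(v) = 3*v*(94 + v) (l(v) = (v + 94)*(v + 2*v) = (94 + v)*(3*v) = 3*v*(94 + v))
l(B(-1)) - 1*17093 = 3*(2 + 2*(-1))*(94 + (2 + 2*(-1))) - 1*17093 = 3*(2 - 2)*(94 + (2 - 2)) - 17093 = 3*0*(94 + 0) - 17093 = 3*0*94 - 17093 = 0 - 17093 = -17093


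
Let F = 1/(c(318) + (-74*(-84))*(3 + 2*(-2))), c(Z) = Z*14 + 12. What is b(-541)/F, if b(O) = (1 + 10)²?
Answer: -211992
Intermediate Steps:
c(Z) = 12 + 14*Z (c(Z) = 14*Z + 12 = 12 + 14*Z)
F = -1/1752 (F = 1/((12 + 14*318) + (-74*(-84))*(3 + 2*(-2))) = 1/((12 + 4452) + 6216*(3 - 4)) = 1/(4464 + 6216*(-1)) = 1/(4464 - 6216) = 1/(-1752) = -1/1752 ≈ -0.00057078)
b(O) = 121 (b(O) = 11² = 121)
b(-541)/F = 121/(-1/1752) = 121*(-1752) = -211992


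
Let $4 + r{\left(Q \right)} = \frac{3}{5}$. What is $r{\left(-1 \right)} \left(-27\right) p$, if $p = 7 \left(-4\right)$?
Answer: $- \frac{12852}{5} \approx -2570.4$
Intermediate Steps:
$r{\left(Q \right)} = - \frac{17}{5}$ ($r{\left(Q \right)} = -4 + \frac{3}{5} = - \frac{17}{5}$)
$p = -28$
$r{\left(-1 \right)} \left(-27\right) p = \left(- \frac{17}{5}\right) \left(-27\right) \left(-28\right) = \frac{459}{5} \left(-28\right) = - \frac{12852}{5}$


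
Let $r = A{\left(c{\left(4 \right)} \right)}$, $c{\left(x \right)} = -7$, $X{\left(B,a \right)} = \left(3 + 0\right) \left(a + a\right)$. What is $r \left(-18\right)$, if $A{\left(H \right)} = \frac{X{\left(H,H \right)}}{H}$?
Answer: $-108$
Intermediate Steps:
$X{\left(B,a \right)} = 6 a$ ($X{\left(B,a \right)} = 3 \cdot 2 a = 6 a$)
$A{\left(H \right)} = 6$ ($A{\left(H \right)} = \frac{6 H}{H} = 6$)
$r = 6$
$r \left(-18\right) = 6 \left(-18\right) = -108$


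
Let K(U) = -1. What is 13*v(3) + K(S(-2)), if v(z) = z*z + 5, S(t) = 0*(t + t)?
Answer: 181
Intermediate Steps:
S(t) = 0 (S(t) = 0*(2*t) = 0)
v(z) = 5 + z**2 (v(z) = z**2 + 5 = 5 + z**2)
13*v(3) + K(S(-2)) = 13*(5 + 3**2) - 1 = 13*(5 + 9) - 1 = 13*14 - 1 = 182 - 1 = 181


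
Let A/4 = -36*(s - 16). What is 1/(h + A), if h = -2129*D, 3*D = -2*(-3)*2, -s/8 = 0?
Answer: -1/6212 ≈ -0.00016098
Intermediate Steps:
s = 0 (s = -8*0 = 0)
D = 4 (D = (-2*(-3)*2)/3 = (6*2)/3 = (⅓)*12 = 4)
h = -8516 (h = -2129*4 = -8516)
A = 2304 (A = 4*(-36*(0 - 16)) = 4*(-36*(-16)) = 4*576 = 2304)
1/(h + A) = 1/(-8516 + 2304) = 1/(-6212) = -1/6212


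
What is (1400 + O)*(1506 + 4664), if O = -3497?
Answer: -12938490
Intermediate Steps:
(1400 + O)*(1506 + 4664) = (1400 - 3497)*(1506 + 4664) = -2097*6170 = -12938490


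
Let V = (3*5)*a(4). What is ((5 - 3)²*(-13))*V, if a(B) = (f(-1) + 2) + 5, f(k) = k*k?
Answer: -6240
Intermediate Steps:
f(k) = k²
a(B) = 8 (a(B) = ((-1)² + 2) + 5 = (1 + 2) + 5 = 3 + 5 = 8)
V = 120 (V = (3*5)*8 = 15*8 = 120)
((5 - 3)²*(-13))*V = ((5 - 3)²*(-13))*120 = (2²*(-13))*120 = (4*(-13))*120 = -52*120 = -6240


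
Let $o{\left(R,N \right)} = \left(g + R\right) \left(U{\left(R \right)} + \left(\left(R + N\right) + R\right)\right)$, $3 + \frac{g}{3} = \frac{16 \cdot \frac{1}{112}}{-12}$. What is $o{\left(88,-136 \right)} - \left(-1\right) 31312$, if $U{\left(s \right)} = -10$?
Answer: $\frac{471533}{14} \approx 33681.0$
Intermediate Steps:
$g = - \frac{253}{28}$ ($g = -9 + 3 \frac{16 \cdot \frac{1}{112}}{-12} = -9 + 3 \cdot 16 \cdot \frac{1}{112} \left(- \frac{1}{12}\right) = -9 + 3 \cdot \frac{1}{7} \left(- \frac{1}{12}\right) = -9 + 3 \left(- \frac{1}{84}\right) = -9 - \frac{1}{28} = - \frac{253}{28} \approx -9.0357$)
$o{\left(R,N \right)} = \left(- \frac{253}{28} + R\right) \left(-10 + N + 2 R\right)$ ($o{\left(R,N \right)} = \left(- \frac{253}{28} + R\right) \left(-10 + \left(\left(R + N\right) + R\right)\right) = \left(- \frac{253}{28} + R\right) \left(-10 + \left(\left(N + R\right) + R\right)\right) = \left(- \frac{253}{28} + R\right) \left(-10 + \left(N + 2 R\right)\right) = \left(- \frac{253}{28} + R\right) \left(-10 + N + 2 R\right)$)
$o{\left(88,-136 \right)} - \left(-1\right) 31312 = \left(\frac{1265}{14} + 2 \cdot 88^{2} - \frac{17292}{7} - - \frac{8602}{7} - 11968\right) - \left(-1\right) 31312 = \left(\frac{1265}{14} + 2 \cdot 7744 - \frac{17292}{7} + \frac{8602}{7} - 11968\right) - -31312 = \left(\frac{1265}{14} + 15488 - \frac{17292}{7} + \frac{8602}{7} - 11968\right) + 31312 = \frac{33165}{14} + 31312 = \frac{471533}{14}$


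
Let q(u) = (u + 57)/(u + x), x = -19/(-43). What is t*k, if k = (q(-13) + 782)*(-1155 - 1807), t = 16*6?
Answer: -9961514048/45 ≈ -2.2137e+8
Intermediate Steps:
t = 96
x = 19/43 (x = -19*(-1/43) = 19/43 ≈ 0.44186)
q(u) = (57 + u)/(19/43 + u) (q(u) = (u + 57)/(u + 19/43) = (57 + u)/(19/43 + u))
k = -311297314/135 (k = (43*(57 - 13)/(19 + 43*(-13)) + 782)*(-1155 - 1807) = (43*44/(19 - 559) + 782)*(-2962) = (43*44/(-540) + 782)*(-2962) = (43*(-1/540)*44 + 782)*(-2962) = (-473/135 + 782)*(-2962) = (105097/135)*(-2962) = -311297314/135 ≈ -2.3059e+6)
t*k = 96*(-311297314/135) = -9961514048/45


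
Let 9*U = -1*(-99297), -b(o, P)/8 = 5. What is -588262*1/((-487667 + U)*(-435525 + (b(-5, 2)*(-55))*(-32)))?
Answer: -294131/120570528225 ≈ -2.4395e-6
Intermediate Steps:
b(o, P) = -40 (b(o, P) = -8*5 = -40)
U = 11033 (U = (-1*(-99297))/9 = (⅑)*99297 = 11033)
-588262*1/((-487667 + U)*(-435525 + (b(-5, 2)*(-55))*(-32))) = -588262*1/((-487667 + 11033)*(-435525 - 40*(-55)*(-32))) = -588262*(-1/(476634*(-435525 + 2200*(-32)))) = -588262*(-1/(476634*(-435525 - 70400))) = -588262/((-476634*(-505925))) = -588262/241141056450 = -588262*1/241141056450 = -294131/120570528225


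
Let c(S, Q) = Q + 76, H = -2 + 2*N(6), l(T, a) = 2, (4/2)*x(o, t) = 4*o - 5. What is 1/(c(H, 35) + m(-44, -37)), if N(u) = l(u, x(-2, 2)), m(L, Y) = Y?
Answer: 1/74 ≈ 0.013514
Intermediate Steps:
x(o, t) = -5/2 + 2*o (x(o, t) = (4*o - 5)/2 = (-5 + 4*o)/2 = -5/2 + 2*o)
N(u) = 2
H = 2 (H = -2 + 2*2 = -2 + 4 = 2)
c(S, Q) = 76 + Q
1/(c(H, 35) + m(-44, -37)) = 1/((76 + 35) - 37) = 1/(111 - 37) = 1/74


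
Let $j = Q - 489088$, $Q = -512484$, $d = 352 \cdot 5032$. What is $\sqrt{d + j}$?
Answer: $14 \sqrt{3927} \approx 877.32$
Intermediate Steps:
$d = 1771264$
$j = -1001572$ ($j = -512484 - 489088 = -1001572$)
$\sqrt{d + j} = \sqrt{1771264 - 1001572} = \sqrt{769692} = 14 \sqrt{3927}$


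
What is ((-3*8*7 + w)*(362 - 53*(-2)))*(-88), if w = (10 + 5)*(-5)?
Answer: 10007712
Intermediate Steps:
w = -75 (w = 15*(-5) = -75)
((-3*8*7 + w)*(362 - 53*(-2)))*(-88) = ((-3*8*7 - 75)*(362 - 53*(-2)))*(-88) = ((-24*7 - 75)*(362 + 106))*(-88) = ((-168 - 75)*468)*(-88) = -243*468*(-88) = -113724*(-88) = 10007712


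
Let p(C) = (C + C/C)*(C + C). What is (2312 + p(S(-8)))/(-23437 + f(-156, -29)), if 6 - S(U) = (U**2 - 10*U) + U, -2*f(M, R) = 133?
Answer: -71704/47007 ≈ -1.5254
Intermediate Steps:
f(M, R) = -133/2 (f(M, R) = -1/2*133 = -133/2)
S(U) = 6 - U**2 + 9*U (S(U) = 6 - ((U**2 - 10*U) + U) = 6 - (U**2 - 9*U) = 6 + (-U**2 + 9*U) = 6 - U**2 + 9*U)
p(C) = 2*C*(1 + C) (p(C) = (C + 1)*(2*C) = (1 + C)*(2*C) = 2*C*(1 + C))
(2312 + p(S(-8)))/(-23437 + f(-156, -29)) = (2312 + 2*(6 - 1*(-8)**2 + 9*(-8))*(1 + (6 - 1*(-8)**2 + 9*(-8))))/(-23437 - 133/2) = (2312 + 2*(6 - 1*64 - 72)*(1 + (6 - 1*64 - 72)))/(-47007/2) = (2312 + 2*(6 - 64 - 72)*(1 + (6 - 64 - 72)))*(-2/47007) = (2312 + 2*(-130)*(1 - 130))*(-2/47007) = (2312 + 2*(-130)*(-129))*(-2/47007) = (2312 + 33540)*(-2/47007) = 35852*(-2/47007) = -71704/47007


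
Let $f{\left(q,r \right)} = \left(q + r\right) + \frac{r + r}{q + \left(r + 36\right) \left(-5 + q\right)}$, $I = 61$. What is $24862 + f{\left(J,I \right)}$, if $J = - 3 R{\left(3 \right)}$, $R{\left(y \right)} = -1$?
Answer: $\frac{4760744}{191} \approx 24925.0$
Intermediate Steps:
$J = 3$ ($J = \left(-3\right) \left(-1\right) = 3$)
$f{\left(q,r \right)} = q + r + \frac{2 r}{q + \left(-5 + q\right) \left(36 + r\right)}$ ($f{\left(q,r \right)} = \left(q + r\right) + \frac{2 r}{q + \left(36 + r\right) \left(-5 + q\right)} = \left(q + r\right) + \frac{2 r}{q + \left(-5 + q\right) \left(36 + r\right)} = q + r + \frac{2 r}{q + \left(-5 + q\right) \left(36 + r\right)}$)
$24862 + f{\left(J,I \right)} = 24862 + \frac{\left(-180\right) 3 - 10858 - 5 \cdot 61^{2} + 37 \cdot 3^{2} + 3 \cdot 61^{2} + 61 \cdot 3^{2} + 32 \cdot 3 \cdot 61}{-180 - 305 + 37 \cdot 3 + 3 \cdot 61} = 24862 + \frac{-540 - 10858 - 18605 + 37 \cdot 9 + 3 \cdot 3721 + 61 \cdot 9 + 5856}{-180 - 305 + 111 + 183} = 24862 + \frac{-540 - 10858 - 18605 + 333 + 11163 + 549 + 5856}{-191} = 24862 - - \frac{12102}{191} = 24862 + \frac{12102}{191} = \frac{4760744}{191}$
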